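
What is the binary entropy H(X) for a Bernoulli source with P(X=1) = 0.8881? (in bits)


H = -p*log2(p) - (1-p)*log2(1-p). -0.8881*log2(0.8881) = 0.152048; -0.1119*log2(0.1119) = 0.353572. H = 0.152048 + 0.353572 = 0.5056

0.5056 bits


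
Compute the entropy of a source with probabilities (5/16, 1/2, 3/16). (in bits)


H = -sum(p_i * log2(p_i)). Terms: -(5/16)*log2(5/16) = 0.524397; -(1/2)*log2(1/2) = 0.500000; -(3/16)*log2(3/16) = 0.452820. H = 0.524397 + 0.500000 + 0.452820 = 1.4772

1.4772 bits


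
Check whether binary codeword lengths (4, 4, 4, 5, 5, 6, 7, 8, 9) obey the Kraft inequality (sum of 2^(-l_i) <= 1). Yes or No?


Kraft sum = sum(2^(-l_i)) = 0.2793, need <= 1. Result: satisfied (a binary prefix-free code with these lengths exists)

Yes


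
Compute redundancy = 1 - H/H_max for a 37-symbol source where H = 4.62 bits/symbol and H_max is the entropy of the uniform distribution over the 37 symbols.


H_max = log2(K) = log2(37) = 5.2095 bits/symbol. Redundancy = 1 - H/H_max = 1 - 4.62/5.2095 = 1 - 0.8868 = 0.1132

0.1132


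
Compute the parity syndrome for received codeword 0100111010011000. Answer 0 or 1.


Syndrome = XOR of all bits = 0 XOR 1 XOR 0 XOR 0 XOR 1 XOR 1 XOR 1 XOR 0 XOR 1 XOR 0 XOR 0 XOR 1 XOR 1 XOR 0 XOR 0 XOR 0 = 1

1


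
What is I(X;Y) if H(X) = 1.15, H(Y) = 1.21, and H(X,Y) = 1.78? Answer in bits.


I(X;Y) = H(X) + H(Y) - H(X,Y) = 1.15 + 1.21 - 1.78 = 0.58

0.58 bits


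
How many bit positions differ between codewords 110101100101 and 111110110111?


Count differing positions: . . ^ . ^ ^ . ^ . . ^ . = 5 differences

5


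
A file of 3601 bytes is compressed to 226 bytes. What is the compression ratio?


Ratio = original / compressed = 3601 / 226 = 15.9336

15.9336


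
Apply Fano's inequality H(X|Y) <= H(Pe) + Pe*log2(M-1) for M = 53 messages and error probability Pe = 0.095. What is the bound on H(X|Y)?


H(Pe) = -Pe*log2(Pe) - (1-Pe)*log2(1-Pe) = -0.095*log2(0.095) - 0.905*log2(0.905) = 0.322613 + 0.130329 = 0.4529. Pe*log2(M-1) = 0.095*log2(52) = 0.541542. Bound = H(Pe) + Pe*log2(M-1) = 0.322613 + 0.130329 + 0.541542 = 0.9945

0.9945 bits


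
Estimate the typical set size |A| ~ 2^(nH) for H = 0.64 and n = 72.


log2|A_typical| = nH = 72 * 0.64 = 46.08, so |A_typical| ~ 2^46.08 = 7.438e+13

7.438e+13


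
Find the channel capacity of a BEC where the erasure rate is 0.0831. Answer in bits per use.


C = 1 - epsilon = 1 - 0.0831 = 0.9169

0.9169 bits


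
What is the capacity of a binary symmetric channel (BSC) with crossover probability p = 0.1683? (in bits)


H(p) = -p*log2(p) - (1-p)*log2(1-p) = -0.1683*log2(0.1683) - 0.8317*log2(0.8317) = 0.432681 + 0.221120 = 0.6538. C = 1 - H(p) = 1 - 0.6538 = 0.3462

0.3462 bits


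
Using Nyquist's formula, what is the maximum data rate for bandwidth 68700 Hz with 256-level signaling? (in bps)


Rate = 2 * B * log2(M) = 2 * 68700 * 8.0 = 1099200.0

1099200.0 bps


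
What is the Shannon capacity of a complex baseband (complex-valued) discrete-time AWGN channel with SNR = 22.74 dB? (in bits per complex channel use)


SNR_linear = 10^(22.74/10) = 187.9317; C = log2(1 + SNR_linear) = log2(1 + 187.9317) = 7.5617

7.5617 bits/channel use


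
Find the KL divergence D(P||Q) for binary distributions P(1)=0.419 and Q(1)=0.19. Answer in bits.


KL = p*log2(p/q) + (1-p)*log2((1-p)/(1-q)) = 0.419*log2(0.419/0.19) + 0.581*log2(0.581/0.81) = 0.1995

0.1995 bits


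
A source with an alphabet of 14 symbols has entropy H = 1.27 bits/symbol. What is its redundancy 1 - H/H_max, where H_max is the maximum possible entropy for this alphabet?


H_max = log2(K) = log2(14) = 3.8074 bits/symbol. Redundancy = 1 - H/H_max = 1 - 1.27/3.8074 = 1 - 0.3336 = 0.6664

0.6664


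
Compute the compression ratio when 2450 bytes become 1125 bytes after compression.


Ratio = original / compressed = 2450 / 1125 = 2.1778

2.1778


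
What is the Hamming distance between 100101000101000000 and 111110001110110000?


Count differing positions: . ^ ^ . ^ ^ . . ^ . ^ ^ ^ ^ . . . . = 9 differences

9


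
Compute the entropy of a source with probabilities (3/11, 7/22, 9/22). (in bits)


H = -sum(p_i * log2(p_i)). Terms: -(3/11)*log2(3/11) = 0.511219; -(7/22)*log2(7/22) = 0.525661; -(9/22)*log2(9/22) = 0.527525. H = 0.511219 + 0.525661 + 0.527525 = 1.5644

1.5644 bits


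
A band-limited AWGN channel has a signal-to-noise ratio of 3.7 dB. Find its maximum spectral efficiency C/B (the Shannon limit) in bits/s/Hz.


SNR_linear = 10^(3.7/10) = 2.3442; C/B = log2(1 + SNR_linear) = log2(1 + 2.3442) = 1.7417

1.7417 bits/s/Hz


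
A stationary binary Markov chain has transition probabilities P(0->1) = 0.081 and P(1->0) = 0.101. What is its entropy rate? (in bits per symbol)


Stationary distribution: pi_0 = p10/(p01+p10) = 0.5549, pi_1 = 0.4451. Entropy rate H' = pi_0*H(p01) + pi_1*H(p10) = 0.5549*0.4057 + 0.4451*0.4722 = 0.4353

0.4353 bits/symbol


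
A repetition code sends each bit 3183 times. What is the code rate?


Rate = k/n = 1/3183

1/3183


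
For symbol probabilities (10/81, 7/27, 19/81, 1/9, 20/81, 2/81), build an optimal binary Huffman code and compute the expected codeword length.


Huffman construction (repeatedly merge the two least-probable nodes; each merge adds 1 bit to every symbol beneath it): 2/81 + 1/9 = 11/81; 10/81 + 11/81 = 7/27; 19/81 + 20/81 = 13/27; 7/27 + 7/27 = 14/27; 13/27 + 14/27 = 1. Resulting codeword lengths (in the order the probabilities were given): (3, 2, 2, 4, 2, 4). L_avg = sum(p_i * l_i) = 10/81*3 + 7/27*2 + 19/81*2 + 1/9*4 + 20/81*2 + 2/81*4 = 194/81 = 2.3951

2.3951 bits


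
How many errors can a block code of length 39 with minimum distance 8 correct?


Correction capability = floor((d-1)/2) = floor((8-1)/2) = 3

3 errors


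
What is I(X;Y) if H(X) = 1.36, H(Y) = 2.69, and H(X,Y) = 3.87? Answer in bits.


I(X;Y) = H(X) + H(Y) - H(X,Y) = 1.36 + 2.69 - 3.87 = 0.18

0.18 bits


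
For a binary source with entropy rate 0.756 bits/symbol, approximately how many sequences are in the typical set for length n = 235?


log2|A_typical| = nH = 235 * 0.756 = 177.66, so |A_typical| ~ 2^177.66 = 3.027e+53

3.027e+53


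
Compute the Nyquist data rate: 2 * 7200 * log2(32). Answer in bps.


Rate = 2 * B * log2(M) = 2 * 7200 * 5.0 = 72000.0

72000.0 bps


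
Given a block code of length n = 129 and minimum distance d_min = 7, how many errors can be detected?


Detection capability = d_min - 1 = 7 - 1 = 6

6 errors


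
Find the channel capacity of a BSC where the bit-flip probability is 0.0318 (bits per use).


H(p) = -p*log2(p) - (1-p)*log2(1-p) = -0.0318*log2(0.0318) - 0.9682*log2(0.9682) = 0.158200 + 0.045140 = 0.2033. C = 1 - H(p) = 1 - 0.2033 = 0.7967

0.7967 bits


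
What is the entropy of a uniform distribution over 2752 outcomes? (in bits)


H = log2(n) = log2(2752) = 11.4263

11.4263 bits


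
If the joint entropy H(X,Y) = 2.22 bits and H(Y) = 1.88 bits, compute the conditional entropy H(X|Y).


H(X|Y) = H(X,Y) - H(Y) = 2.22 - 1.88 = 0.34

0.34 bits


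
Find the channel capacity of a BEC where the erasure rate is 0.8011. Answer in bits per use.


C = 1 - epsilon = 1 - 0.8011 = 0.1989

0.1989 bits


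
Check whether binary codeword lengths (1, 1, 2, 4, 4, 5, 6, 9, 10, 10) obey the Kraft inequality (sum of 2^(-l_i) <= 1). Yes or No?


Kraft sum = sum(2^(-l_i)) = 1.4258, need <= 1. Result: violated (a binary prefix-free code with these lengths cannot exist)

No


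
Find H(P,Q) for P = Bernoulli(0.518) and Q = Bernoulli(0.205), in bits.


H(P,Q) = -p*log2(q) - (1-p)*log2(1-q). -0.518*log2(0.205) = 1.184306; -0.482*log2(0.795) = 0.159529. H(P,Q) = 1.184306 + 0.159529 = 1.3438

1.3438 bits


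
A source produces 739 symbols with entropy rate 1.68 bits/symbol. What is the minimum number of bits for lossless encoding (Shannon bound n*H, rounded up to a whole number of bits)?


Minimum bits >= n * H = 739 * 1.68 = 1241.52, rounded up to a whole number of bits = 1242

1242 bits


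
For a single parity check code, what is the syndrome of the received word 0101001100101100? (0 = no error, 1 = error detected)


Syndrome = XOR of all bits = 0 XOR 1 XOR 0 XOR 1 XOR 0 XOR 0 XOR 1 XOR 1 XOR 0 XOR 0 XOR 1 XOR 0 XOR 1 XOR 1 XOR 0 XOR 0 = 1

1


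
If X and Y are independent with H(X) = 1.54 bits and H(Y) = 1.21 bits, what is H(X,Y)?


For independent variables, H(X,Y) = H(X) + H(Y) = 1.54 + 1.21 = 2.75

2.75 bits


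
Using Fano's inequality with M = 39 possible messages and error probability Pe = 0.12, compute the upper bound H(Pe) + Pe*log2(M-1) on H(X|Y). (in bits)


H(Pe) = -Pe*log2(Pe) - (1-Pe)*log2(1-Pe) = -0.12*log2(0.12) - 0.88*log2(0.88) = 0.367067 + 0.162294 = 0.5294. Pe*log2(M-1) = 0.12*log2(38) = 0.629751. Bound = H(Pe) + Pe*log2(M-1) = 0.367067 + 0.162294 + 0.629751 = 1.1591

1.1591 bits


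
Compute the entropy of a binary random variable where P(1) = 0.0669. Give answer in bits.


H = -p*log2(p) - (1-p)*log2(1-p). -0.0669*log2(0.0669) = 0.261034; -0.9331*log2(0.9331) = 0.093213. H = 0.261034 + 0.093213 = 0.3542

0.3542 bits


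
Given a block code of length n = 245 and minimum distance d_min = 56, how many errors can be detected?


Detection capability = d_min - 1 = 56 - 1 = 55

55 errors


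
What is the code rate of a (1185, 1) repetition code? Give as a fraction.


Rate = k/n = 1/1185

1/1185


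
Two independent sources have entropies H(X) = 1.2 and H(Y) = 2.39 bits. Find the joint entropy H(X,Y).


For independent variables, H(X,Y) = H(X) + H(Y) = 1.2 + 2.39 = 3.59

3.59 bits


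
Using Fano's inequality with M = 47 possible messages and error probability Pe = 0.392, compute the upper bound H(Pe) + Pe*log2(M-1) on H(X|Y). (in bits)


H(Pe) = -Pe*log2(Pe) - (1-Pe)*log2(1-Pe) = -0.392*log2(0.392) - 0.608*log2(0.608) = 0.529621 + 0.436457 = 0.9661. Pe*log2(M-1) = 0.392*log2(46) = 2.165236. Bound = H(Pe) + Pe*log2(M-1) = 0.529621 + 0.436457 + 2.165236 = 3.1313

3.1313 bits


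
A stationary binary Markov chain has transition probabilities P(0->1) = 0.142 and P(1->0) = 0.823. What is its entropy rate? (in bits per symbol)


Stationary distribution: pi_0 = p10/(p01+p10) = 0.8528, pi_1 = 0.1472. Entropy rate H' = pi_0*H(p01) + pi_1*H(p10) = 0.8528*0.5895 + 0.1472*0.6735 = 0.6018

0.6018 bits/symbol


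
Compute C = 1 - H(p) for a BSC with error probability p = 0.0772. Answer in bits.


H(p) = -p*log2(p) - (1-p)*log2(1-p) = -0.0772*log2(0.0772) - 0.9228*log2(0.9228) = 0.285274 + 0.106962 = 0.3922. C = 1 - H(p) = 1 - 0.3922 = 0.6078

0.6078 bits


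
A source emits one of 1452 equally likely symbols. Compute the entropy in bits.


H = log2(n) = log2(1452) = 10.5038

10.5038 bits


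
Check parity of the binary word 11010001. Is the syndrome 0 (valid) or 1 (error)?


Syndrome = XOR of all bits = 1 XOR 1 XOR 0 XOR 1 XOR 0 XOR 0 XOR 0 XOR 1 = 0

0


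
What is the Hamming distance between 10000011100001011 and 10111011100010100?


Count differing positions: . . ^ ^ ^ . . . . . . . ^ ^ ^ ^ ^ = 8 differences

8


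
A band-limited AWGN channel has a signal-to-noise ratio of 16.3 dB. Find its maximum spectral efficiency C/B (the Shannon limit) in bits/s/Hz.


SNR_linear = 10^(16.3/10) = 42.658; C/B = log2(1 + SNR_linear) = log2(1 + 42.658) = 5.4482

5.4482 bits/s/Hz


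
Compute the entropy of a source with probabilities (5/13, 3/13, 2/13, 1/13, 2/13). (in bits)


H = -sum(p_i * log2(p_i)). Terms: -(5/13)*log2(5/13) = 0.530197; -(3/13)*log2(3/13) = 0.488187; -(2/13)*log2(2/13) = 0.415452; -(1/13)*log2(1/13) = 0.284649; -(2/13)*log2(2/13) = 0.415452. H = 0.530197 + 0.488187 + 0.415452 + 0.284649 + 0.415452 = 2.1339

2.1339 bits


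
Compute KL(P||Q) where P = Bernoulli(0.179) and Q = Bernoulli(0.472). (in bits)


KL = p*log2(p/q) + (1-p)*log2((1-p)/(1-q)) = 0.179*log2(0.179/0.472) + 0.821*log2(0.821/0.528) = 0.2725

0.2725 bits


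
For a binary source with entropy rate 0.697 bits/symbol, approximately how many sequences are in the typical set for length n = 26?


log2|A_typical| = nH = 26 * 0.697 = 18.122, so |A_typical| ~ 2^18.122 = 2.853e+05

2.853e+05


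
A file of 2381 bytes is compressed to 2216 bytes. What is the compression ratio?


Ratio = original / compressed = 2381 / 2216 = 1.0745

1.0745


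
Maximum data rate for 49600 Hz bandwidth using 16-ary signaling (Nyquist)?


Rate = 2 * B * log2(M) = 2 * 49600 * 4.0 = 396800.0

396800.0 bps


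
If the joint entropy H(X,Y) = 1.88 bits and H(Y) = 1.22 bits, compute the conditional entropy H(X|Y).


H(X|Y) = H(X,Y) - H(Y) = 1.88 - 1.22 = 0.66

0.66 bits


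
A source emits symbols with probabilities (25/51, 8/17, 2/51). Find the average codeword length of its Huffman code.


Huffman construction (repeatedly merge the two least-probable nodes; each merge adds 1 bit to every symbol beneath it): 2/51 + 8/17 = 26/51; 25/51 + 26/51 = 1. Resulting codeword lengths (in the order the probabilities were given): (1, 2, 2). L_avg = sum(p_i * l_i) = 25/51*1 + 8/17*2 + 2/51*2 = 77/51 = 1.5098

1.5098 bits


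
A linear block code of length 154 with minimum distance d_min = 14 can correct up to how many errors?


Correction capability = floor((d-1)/2) = floor((14-1)/2) = 6

6 errors


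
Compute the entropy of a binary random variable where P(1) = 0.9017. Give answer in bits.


H = -p*log2(p) - (1-p)*log2(1-p). -0.9017*log2(0.9017) = 0.134606; -0.0983*log2(0.0983) = 0.328977. H = 0.134606 + 0.328977 = 0.4636

0.4636 bits


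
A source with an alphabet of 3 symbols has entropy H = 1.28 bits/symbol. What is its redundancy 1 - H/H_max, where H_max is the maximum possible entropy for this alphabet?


H_max = log2(K) = log2(3) = 1.585 bits/symbol. Redundancy = 1 - H/H_max = 1 - 1.28/1.585 = 1 - 0.8076 = 0.1924

0.1924


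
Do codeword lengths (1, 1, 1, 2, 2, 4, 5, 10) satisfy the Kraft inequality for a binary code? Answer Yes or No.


Kraft sum = sum(2^(-l_i)) = 2.0947, need <= 1. Result: violated (a binary prefix-free code with these lengths cannot exist)

No


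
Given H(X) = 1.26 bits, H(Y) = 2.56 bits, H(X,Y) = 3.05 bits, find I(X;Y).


I(X;Y) = H(X) + H(Y) - H(X,Y) = 1.26 + 2.56 - 3.05 = 0.77

0.77 bits


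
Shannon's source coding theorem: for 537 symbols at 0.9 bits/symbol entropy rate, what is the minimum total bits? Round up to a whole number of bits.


Minimum bits >= n * H = 537 * 0.9 = 483.3, rounded up to a whole number of bits = 484

484 bits


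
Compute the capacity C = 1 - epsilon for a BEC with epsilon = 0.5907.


C = 1 - epsilon = 1 - 0.5907 = 0.4093

0.4093 bits


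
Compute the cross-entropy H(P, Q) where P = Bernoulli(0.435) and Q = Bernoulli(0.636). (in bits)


H(P,Q) = -p*log2(q) - (1-p)*log2(1-q). -0.435*log2(0.636) = 0.284012; -0.565*log2(0.364) = 0.823764. H(P,Q) = 0.284012 + 0.823764 = 1.1078

1.1078 bits


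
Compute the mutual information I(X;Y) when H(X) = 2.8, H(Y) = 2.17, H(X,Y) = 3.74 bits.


I(X;Y) = H(X) + H(Y) - H(X,Y) = 2.8 + 2.17 - 3.74 = 1.23

1.23 bits


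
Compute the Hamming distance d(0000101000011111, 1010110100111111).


Count differing positions: ^ . ^ . . ^ ^ ^ . . ^ . . . . . = 6 differences

6


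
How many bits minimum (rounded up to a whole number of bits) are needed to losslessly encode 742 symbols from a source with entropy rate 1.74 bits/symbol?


Minimum bits >= n * H = 742 * 1.74 = 1291.08, rounded up to a whole number of bits = 1292

1292 bits


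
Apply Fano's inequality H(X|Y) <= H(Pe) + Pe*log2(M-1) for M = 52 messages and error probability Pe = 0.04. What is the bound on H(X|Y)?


H(Pe) = -Pe*log2(Pe) - (1-Pe)*log2(1-Pe) = -0.04*log2(0.04) - 0.96*log2(0.96) = 0.185754 + 0.056538 = 0.2423. Pe*log2(M-1) = 0.04*log2(51) = 0.226897. Bound = H(Pe) + Pe*log2(M-1) = 0.185754 + 0.056538 + 0.226897 = 0.4692

0.4692 bits


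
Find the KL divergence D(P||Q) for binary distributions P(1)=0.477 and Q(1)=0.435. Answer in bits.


KL = p*log2(p/q) + (1-p)*log2((1-p)/(1-q)) = 0.477*log2(0.477/0.435) + 0.523*log2(0.523/0.565) = 0.0051

0.0051 bits


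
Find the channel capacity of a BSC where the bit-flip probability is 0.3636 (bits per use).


H(p) = -p*log2(p) - (1-p)*log2(1-p) = -0.3636*log2(0.3636) - 0.6364*log2(0.6364) = 0.530702 + 0.414929 = 0.9456. C = 1 - H(p) = 1 - 0.9456 = 0.0544

0.0544 bits


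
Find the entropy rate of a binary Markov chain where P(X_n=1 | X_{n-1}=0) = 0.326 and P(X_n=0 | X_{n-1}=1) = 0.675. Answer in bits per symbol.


Stationary distribution: pi_0 = p10/(p01+p10) = 0.6743, pi_1 = 0.3257. Entropy rate H' = pi_0*H(p01) + pi_1*H(p10) = 0.6743*0.9108 + 0.3257*0.9097 = 0.9104

0.9104 bits/symbol


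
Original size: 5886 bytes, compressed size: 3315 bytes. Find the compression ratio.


Ratio = original / compressed = 5886 / 3315 = 1.7756

1.7756


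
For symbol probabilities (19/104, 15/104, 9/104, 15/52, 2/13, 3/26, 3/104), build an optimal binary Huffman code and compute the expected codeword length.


Huffman construction (repeatedly merge the two least-probable nodes; each merge adds 1 bit to every symbol beneath it): 3/104 + 9/104 = 3/26; 3/26 + 3/26 = 3/13; 15/104 + 2/13 = 31/104; 19/104 + 3/13 = 43/104; 15/52 + 31/104 = 61/104; 43/104 + 61/104 = 1. Resulting codeword lengths (in the order the probabilities were given): (2, 3, 4, 2, 3, 3, 4). L_avg = sum(p_i * l_i) = 19/104*2 + 15/104*3 + 9/104*4 + 15/52*2 + 2/13*3 + 3/26*3 + 3/104*4 = 275/104 = 2.6442

2.6442 bits


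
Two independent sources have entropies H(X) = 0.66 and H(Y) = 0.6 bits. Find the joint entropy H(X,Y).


For independent variables, H(X,Y) = H(X) + H(Y) = 0.66 + 0.6 = 1.26

1.26 bits


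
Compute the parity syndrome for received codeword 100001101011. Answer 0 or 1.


Syndrome = XOR of all bits = 1 XOR 0 XOR 0 XOR 0 XOR 0 XOR 1 XOR 1 XOR 0 XOR 1 XOR 0 XOR 1 XOR 1 = 0

0


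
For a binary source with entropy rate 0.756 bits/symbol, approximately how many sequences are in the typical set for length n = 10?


log2|A_typical| = nH = 10 * 0.756 = 7.56, so |A_typical| ~ 2^7.56 = 1.887e+02

1.887e+02


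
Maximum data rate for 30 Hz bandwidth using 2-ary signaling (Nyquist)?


Rate = 2 * B * log2(M) = 2 * 30 * 1.0 = 60.0

60.0 bps


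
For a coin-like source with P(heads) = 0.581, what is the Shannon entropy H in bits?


H = -p*log2(p) - (1-p)*log2(1-p). -0.581*log2(0.581) = 0.455150; -0.419*log2(0.419) = 0.525836. H = 0.455150 + 0.525836 = 0.981

0.981 bits


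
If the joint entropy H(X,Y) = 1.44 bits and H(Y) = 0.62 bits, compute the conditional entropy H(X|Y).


H(X|Y) = H(X,Y) - H(Y) = 1.44 - 0.62 = 0.82

0.82 bits


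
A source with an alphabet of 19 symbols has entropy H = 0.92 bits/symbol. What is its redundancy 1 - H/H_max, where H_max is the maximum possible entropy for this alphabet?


H_max = log2(K) = log2(19) = 4.2479 bits/symbol. Redundancy = 1 - H/H_max = 1 - 0.92/4.2479 = 1 - 0.2166 = 0.7834

0.7834


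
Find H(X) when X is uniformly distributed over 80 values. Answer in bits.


H = log2(n) = log2(80) = 6.3219

6.3219 bits


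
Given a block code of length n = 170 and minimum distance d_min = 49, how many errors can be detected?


Detection capability = d_min - 1 = 49 - 1 = 48

48 errors


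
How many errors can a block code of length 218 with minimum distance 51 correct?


Correction capability = floor((d-1)/2) = floor((51-1)/2) = 25

25 errors


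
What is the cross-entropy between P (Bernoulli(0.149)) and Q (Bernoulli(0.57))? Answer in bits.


H(P,Q) = -p*log2(q) - (1-p)*log2(1-q). -0.149*log2(0.57) = 0.120834; -0.851*log2(0.43) = 1.036170. H(P,Q) = 0.120834 + 1.036170 = 1.157

1.157 bits


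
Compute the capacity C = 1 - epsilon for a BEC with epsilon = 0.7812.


C = 1 - epsilon = 1 - 0.7812 = 0.2188

0.2188 bits


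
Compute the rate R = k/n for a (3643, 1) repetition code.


Rate = k/n = 1/3643

1/3643


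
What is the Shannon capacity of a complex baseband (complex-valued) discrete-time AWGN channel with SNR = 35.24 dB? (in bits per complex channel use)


SNR_linear = 10^(35.24/10) = 3341.9504; C = log2(1 + SNR_linear) = log2(1 + 3341.9504) = 11.7069

11.7069 bits/channel use


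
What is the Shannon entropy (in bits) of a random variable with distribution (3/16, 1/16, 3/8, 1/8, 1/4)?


H = -sum(p_i * log2(p_i)). Terms: -(3/16)*log2(3/16) = 0.452820; -(1/16)*log2(1/16) = 0.250000; -(3/8)*log2(3/8) = 0.530639; -(1/8)*log2(1/8) = 0.375000; -(1/4)*log2(1/4) = 0.500000. H = 0.452820 + 0.250000 + 0.530639 + 0.375000 + 0.500000 = 2.1085

2.1085 bits


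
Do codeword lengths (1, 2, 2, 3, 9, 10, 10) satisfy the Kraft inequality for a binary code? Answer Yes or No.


Kraft sum = sum(2^(-l_i)) = 1.1289, need <= 1. Result: violated (a binary prefix-free code with these lengths cannot exist)

No


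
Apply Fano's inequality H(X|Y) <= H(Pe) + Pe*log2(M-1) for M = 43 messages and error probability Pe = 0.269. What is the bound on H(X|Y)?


H(Pe) = -Pe*log2(Pe) - (1-Pe)*log2(1-Pe) = -0.269*log2(0.269) - 0.731*log2(0.731) = 0.509573 + 0.330453 = 0.84. Pe*log2(M-1) = 0.269*log2(42) = 1.450533. Bound = H(Pe) + Pe*log2(M-1) = 0.509573 + 0.330453 + 1.450533 = 2.2906

2.2906 bits


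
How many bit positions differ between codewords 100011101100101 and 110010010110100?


Count differing positions: . ^ . . . ^ ^ ^ ^ . ^ . . . ^ = 7 differences

7


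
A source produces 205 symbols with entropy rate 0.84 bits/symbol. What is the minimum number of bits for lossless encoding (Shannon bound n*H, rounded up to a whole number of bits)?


Minimum bits >= n * H = 205 * 0.84 = 172.2, rounded up to a whole number of bits = 173

173 bits


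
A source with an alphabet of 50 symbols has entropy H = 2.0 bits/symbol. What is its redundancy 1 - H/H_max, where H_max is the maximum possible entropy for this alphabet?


H_max = log2(K) = log2(50) = 5.6439 bits/symbol. Redundancy = 1 - H/H_max = 1 - 2.0/5.6439 = 1 - 0.3544 = 0.6456

0.6456


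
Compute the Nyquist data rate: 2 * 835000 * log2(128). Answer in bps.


Rate = 2 * B * log2(M) = 2 * 835000 * 7.0 = 11690000.0

11690000.0 bps


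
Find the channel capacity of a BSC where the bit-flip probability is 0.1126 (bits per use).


H(p) = -p*log2(p) - (1-p)*log2(1-p) = -0.1126*log2(0.1126) - 0.8874*log2(0.8874) = 0.354771 + 0.152938 = 0.5077. C = 1 - H(p) = 1 - 0.5077 = 0.4923

0.4923 bits


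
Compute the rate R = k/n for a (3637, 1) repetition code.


Rate = k/n = 1/3637

1/3637


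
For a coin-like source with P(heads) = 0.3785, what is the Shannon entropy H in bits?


H = -p*log2(p) - (1-p)*log2(1-p). -0.3785*log2(0.3785) = 0.530519; -0.6215*log2(0.6215) = 0.426457. H = 0.530519 + 0.426457 = 0.957

0.957 bits


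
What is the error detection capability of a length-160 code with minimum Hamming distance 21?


Detection capability = d_min - 1 = 21 - 1 = 20

20 errors


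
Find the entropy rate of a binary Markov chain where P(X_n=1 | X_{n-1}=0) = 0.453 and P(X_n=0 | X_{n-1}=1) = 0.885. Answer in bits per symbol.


Stationary distribution: pi_0 = p10/(p01+p10) = 0.6614, pi_1 = 0.3386. Entropy rate H' = pi_0*H(p01) + pi_1*H(p10) = 0.6614*0.9936 + 0.3386*0.5148 = 0.8315

0.8315 bits/symbol


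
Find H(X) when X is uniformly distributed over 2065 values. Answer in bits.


H = log2(n) = log2(2065) = 11.0119

11.0119 bits


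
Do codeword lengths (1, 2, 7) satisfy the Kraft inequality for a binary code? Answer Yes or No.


Kraft sum = sum(2^(-l_i)) = 0.7578, need <= 1. Result: satisfied (a binary prefix-free code with these lengths exists)

Yes


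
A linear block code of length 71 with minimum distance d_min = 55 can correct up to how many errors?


Correction capability = floor((d-1)/2) = floor((55-1)/2) = 27

27 errors


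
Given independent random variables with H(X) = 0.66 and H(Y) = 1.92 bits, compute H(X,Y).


For independent variables, H(X,Y) = H(X) + H(Y) = 0.66 + 1.92 = 2.58

2.58 bits


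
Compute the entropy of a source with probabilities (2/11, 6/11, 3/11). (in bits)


H = -sum(p_i * log2(p_i)). Terms: -(2/11)*log2(2/11) = 0.447169; -(6/11)*log2(6/11) = 0.476983; -(3/11)*log2(3/11) = 0.511219. H = 0.447169 + 0.476983 + 0.511219 = 1.4354

1.4354 bits


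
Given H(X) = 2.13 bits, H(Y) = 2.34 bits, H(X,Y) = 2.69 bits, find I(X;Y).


I(X;Y) = H(X) + H(Y) - H(X,Y) = 2.13 + 2.34 - 2.69 = 1.78

1.78 bits


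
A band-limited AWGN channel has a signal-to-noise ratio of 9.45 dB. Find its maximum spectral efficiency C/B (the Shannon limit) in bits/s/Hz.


SNR_linear = 10^(9.45/10) = 8.8105; C/B = log2(1 + SNR_linear) = log2(1 + 8.8105) = 3.2943

3.2943 bits/s/Hz


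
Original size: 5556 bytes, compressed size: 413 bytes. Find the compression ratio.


Ratio = original / compressed = 5556 / 413 = 13.4528

13.4528


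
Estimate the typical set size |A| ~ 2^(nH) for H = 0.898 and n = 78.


log2|A_typical| = nH = 78 * 0.898 = 70.044, so |A_typical| ~ 2^70.044 = 1.217e+21

1.217e+21


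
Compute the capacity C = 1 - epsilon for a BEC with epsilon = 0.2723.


C = 1 - epsilon = 1 - 0.2723 = 0.7277

0.7277 bits


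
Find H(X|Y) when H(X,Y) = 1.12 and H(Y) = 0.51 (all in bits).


H(X|Y) = H(X,Y) - H(Y) = 1.12 - 0.51 = 0.61

0.61 bits


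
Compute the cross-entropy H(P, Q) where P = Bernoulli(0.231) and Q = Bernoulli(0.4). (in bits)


H(P,Q) = -p*log2(q) - (1-p)*log2(1-q). -0.231*log2(0.4) = 0.305365; -0.769*log2(0.6) = 0.566727. H(P,Q) = 0.305365 + 0.566727 = 0.8721

0.8721 bits


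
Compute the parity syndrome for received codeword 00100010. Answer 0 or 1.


Syndrome = XOR of all bits = 0 XOR 0 XOR 1 XOR 0 XOR 0 XOR 0 XOR 1 XOR 0 = 0

0


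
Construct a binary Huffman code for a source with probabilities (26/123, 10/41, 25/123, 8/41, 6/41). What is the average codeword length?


Huffman construction (repeatedly merge the two least-probable nodes; each merge adds 1 bit to every symbol beneath it): 6/41 + 8/41 = 14/41; 25/123 + 26/123 = 17/41; 10/41 + 14/41 = 24/41; 17/41 + 24/41 = 1. Resulting codeword lengths (in the order the probabilities were given): (2, 2, 2, 3, 3). L_avg = sum(p_i * l_i) = 26/123*2 + 10/41*2 + 25/123*2 + 8/41*3 + 6/41*3 = 96/41 = 2.3415

2.3415 bits


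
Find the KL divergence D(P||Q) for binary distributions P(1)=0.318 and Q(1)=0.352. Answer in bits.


KL = p*log2(p/q) + (1-p)*log2((1-p)/(1-q)) = 0.318*log2(0.318/0.352) + 0.682*log2(0.682/0.648) = 0.0037

0.0037 bits


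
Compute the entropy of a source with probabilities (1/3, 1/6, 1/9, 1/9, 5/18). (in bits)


H = -sum(p_i * log2(p_i)). Terms: -(1/3)*log2(1/3) = 0.528321; -(1/6)*log2(1/6) = 0.430827; -(1/9)*log2(1/9) = 0.352214; -(1/9)*log2(1/9) = 0.352214; -(5/18)*log2(5/18) = 0.513332. H = 0.528321 + 0.430827 + 0.352214 + 0.352214 + 0.513332 = 2.1769

2.1769 bits


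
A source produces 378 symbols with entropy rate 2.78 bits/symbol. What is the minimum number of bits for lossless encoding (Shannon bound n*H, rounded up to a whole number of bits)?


Minimum bits >= n * H = 378 * 2.78 = 1050.84, rounded up to a whole number of bits = 1051

1051 bits


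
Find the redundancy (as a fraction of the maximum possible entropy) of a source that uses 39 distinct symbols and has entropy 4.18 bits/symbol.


H_max = log2(K) = log2(39) = 5.2854 bits/symbol. Redundancy = 1 - H/H_max = 1 - 4.18/5.2854 = 1 - 0.7909 = 0.2091

0.2091


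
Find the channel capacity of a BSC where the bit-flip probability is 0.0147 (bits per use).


H(p) = -p*log2(p) - (1-p)*log2(1-p) = -0.0147*log2(0.0147) - 0.9853*log2(0.9853) = 0.089494 + 0.021051 = 0.1105. C = 1 - H(p) = 1 - 0.1105 = 0.8895

0.8895 bits


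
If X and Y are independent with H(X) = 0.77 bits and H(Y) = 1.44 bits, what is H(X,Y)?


For independent variables, H(X,Y) = H(X) + H(Y) = 0.77 + 1.44 = 2.21

2.21 bits


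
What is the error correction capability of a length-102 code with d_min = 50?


Correction capability = floor((d-1)/2) = floor((50-1)/2) = 24

24 errors


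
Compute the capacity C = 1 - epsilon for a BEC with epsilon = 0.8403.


C = 1 - epsilon = 1 - 0.8403 = 0.1597

0.1597 bits


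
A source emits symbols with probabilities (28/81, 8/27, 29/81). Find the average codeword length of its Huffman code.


Huffman construction (repeatedly merge the two least-probable nodes; each merge adds 1 bit to every symbol beneath it): 8/27 + 28/81 = 52/81; 29/81 + 52/81 = 1. Resulting codeword lengths (in the order the probabilities were given): (2, 2, 1). L_avg = sum(p_i * l_i) = 28/81*2 + 8/27*2 + 29/81*1 = 133/81 = 1.642

1.642 bits


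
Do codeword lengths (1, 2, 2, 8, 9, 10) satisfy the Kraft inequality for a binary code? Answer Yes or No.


Kraft sum = sum(2^(-l_i)) = 1.0068, need <= 1. Result: violated (a binary prefix-free code with these lengths cannot exist)

No


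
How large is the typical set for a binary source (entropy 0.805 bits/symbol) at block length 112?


log2|A_typical| = nH = 112 * 0.805 = 90.16, so |A_typical| ~ 2^90.16 = 1.383e+27

1.383e+27


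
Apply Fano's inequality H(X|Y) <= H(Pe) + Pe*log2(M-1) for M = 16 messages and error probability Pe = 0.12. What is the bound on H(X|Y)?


H(Pe) = -Pe*log2(Pe) - (1-Pe)*log2(1-Pe) = -0.12*log2(0.12) - 0.88*log2(0.88) = 0.367067 + 0.162294 = 0.5294. Pe*log2(M-1) = 0.12*log2(15) = 0.468827. Bound = H(Pe) + Pe*log2(M-1) = 0.367067 + 0.162294 + 0.468827 = 0.9982

0.9982 bits


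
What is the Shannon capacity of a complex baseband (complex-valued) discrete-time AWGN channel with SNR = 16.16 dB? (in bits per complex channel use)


SNR_linear = 10^(16.16/10) = 41.3048; C = log2(1 + SNR_linear) = log2(1 + 41.3048) = 5.4027

5.4027 bits/channel use


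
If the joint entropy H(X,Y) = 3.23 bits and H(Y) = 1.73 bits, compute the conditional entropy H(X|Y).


H(X|Y) = H(X,Y) - H(Y) = 3.23 - 1.73 = 1.5

1.5 bits


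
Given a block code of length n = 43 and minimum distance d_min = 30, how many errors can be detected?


Detection capability = d_min - 1 = 30 - 1 = 29

29 errors


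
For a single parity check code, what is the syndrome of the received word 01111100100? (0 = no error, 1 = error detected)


Syndrome = XOR of all bits = 0 XOR 1 XOR 1 XOR 1 XOR 1 XOR 1 XOR 0 XOR 0 XOR 1 XOR 0 XOR 0 = 0

0


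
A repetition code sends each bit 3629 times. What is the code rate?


Rate = k/n = 1/3629

1/3629


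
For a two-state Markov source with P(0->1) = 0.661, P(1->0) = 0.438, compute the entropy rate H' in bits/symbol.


Stationary distribution: pi_0 = p10/(p01+p10) = 0.3985, pi_1 = 0.6015. Entropy rate H' = pi_0*H(p01) + pi_1*H(p10) = 0.3985*0.9239 + 0.6015*0.9889 = 0.963

0.963 bits/symbol


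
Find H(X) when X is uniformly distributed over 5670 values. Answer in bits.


H = log2(n) = log2(5670) = 12.4691

12.4691 bits


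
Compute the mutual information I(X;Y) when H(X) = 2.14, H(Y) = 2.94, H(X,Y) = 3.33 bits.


I(X;Y) = H(X) + H(Y) - H(X,Y) = 2.14 + 2.94 - 3.33 = 1.75

1.75 bits


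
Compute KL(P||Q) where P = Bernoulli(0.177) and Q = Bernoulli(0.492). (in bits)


KL = p*log2(p/q) + (1-p)*log2((1-p)/(1-q)) = 0.177*log2(0.177/0.492) + 0.823*log2(0.823/0.508) = 0.3118

0.3118 bits


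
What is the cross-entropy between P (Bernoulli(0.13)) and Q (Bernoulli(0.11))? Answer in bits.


H(P,Q) = -p*log2(q) - (1-p)*log2(1-q). -0.13*log2(0.11) = 0.413975; -0.87*log2(0.89) = 0.146267. H(P,Q) = 0.413975 + 0.146267 = 0.5602

0.5602 bits


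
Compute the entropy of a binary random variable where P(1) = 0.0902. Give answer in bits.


H = -p*log2(p) - (1-p)*log2(1-p). -0.0902*log2(0.0902) = 0.313060; -0.9098*log2(0.9098) = 0.124077. H = 0.313060 + 0.124077 = 0.4371

0.4371 bits


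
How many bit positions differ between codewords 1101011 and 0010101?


Count differing positions: ^ ^ ^ ^ ^ ^ . = 6 differences

6


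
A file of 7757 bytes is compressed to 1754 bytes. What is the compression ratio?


Ratio = original / compressed = 7757 / 1754 = 4.4225

4.4225


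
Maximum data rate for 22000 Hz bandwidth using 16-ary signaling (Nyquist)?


Rate = 2 * B * log2(M) = 2 * 22000 * 4.0 = 176000.0

176000.0 bps


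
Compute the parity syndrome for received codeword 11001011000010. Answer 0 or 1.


Syndrome = XOR of all bits = 1 XOR 1 XOR 0 XOR 0 XOR 1 XOR 0 XOR 1 XOR 1 XOR 0 XOR 0 XOR 0 XOR 0 XOR 1 XOR 0 = 0

0


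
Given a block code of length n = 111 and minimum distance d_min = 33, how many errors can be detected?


Detection capability = d_min - 1 = 33 - 1 = 32

32 errors


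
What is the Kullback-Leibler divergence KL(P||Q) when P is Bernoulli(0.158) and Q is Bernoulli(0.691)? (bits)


KL = p*log2(p/q) + (1-p)*log2((1-p)/(1-q)) = 0.158*log2(0.158/0.691) + 0.842*log2(0.842/0.309) = 0.8814

0.8814 bits


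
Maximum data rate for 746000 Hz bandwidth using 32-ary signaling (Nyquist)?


Rate = 2 * B * log2(M) = 2 * 746000 * 5.0 = 7460000.0

7460000.0 bps


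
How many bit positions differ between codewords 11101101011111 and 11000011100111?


Count differing positions: . . ^ . ^ ^ ^ . ^ ^ ^ . . . = 7 differences

7


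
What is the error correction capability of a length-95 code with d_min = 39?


Correction capability = floor((d-1)/2) = floor((39-1)/2) = 19

19 errors


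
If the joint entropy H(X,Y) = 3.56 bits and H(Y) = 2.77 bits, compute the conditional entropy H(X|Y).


H(X|Y) = H(X,Y) - H(Y) = 3.56 - 2.77 = 0.79

0.79 bits


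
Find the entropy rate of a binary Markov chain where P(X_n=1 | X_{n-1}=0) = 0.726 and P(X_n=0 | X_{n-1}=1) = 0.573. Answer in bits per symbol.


Stationary distribution: pi_0 = p10/(p01+p10) = 0.4411, pi_1 = 0.5589. Entropy rate H' = pi_0*H(p01) + pi_1*H(p10) = 0.4411*0.8471 + 0.5589*0.9846 = 0.924

0.924 bits/symbol


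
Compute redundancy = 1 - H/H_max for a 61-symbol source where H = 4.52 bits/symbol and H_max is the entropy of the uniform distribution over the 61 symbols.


H_max = log2(K) = log2(61) = 5.9307 bits/symbol. Redundancy = 1 - H/H_max = 1 - 4.52/5.9307 = 1 - 0.7621 = 0.2379

0.2379


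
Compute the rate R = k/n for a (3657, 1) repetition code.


Rate = k/n = 1/3657

1/3657


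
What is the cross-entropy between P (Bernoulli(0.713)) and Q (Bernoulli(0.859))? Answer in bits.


H(P,Q) = -p*log2(q) - (1-p)*log2(1-q). -0.713*log2(0.859) = 0.156339; -0.287*log2(0.141) = 0.811129. H(P,Q) = 0.156339 + 0.811129 = 0.9675

0.9675 bits


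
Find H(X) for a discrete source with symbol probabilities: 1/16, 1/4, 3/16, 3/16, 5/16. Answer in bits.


H = -sum(p_i * log2(p_i)). Terms: -(1/16)*log2(1/16) = 0.250000; -(1/4)*log2(1/4) = 0.500000; -(3/16)*log2(3/16) = 0.452820; -(3/16)*log2(3/16) = 0.452820; -(5/16)*log2(5/16) = 0.524397. H = 0.250000 + 0.500000 + 0.452820 + 0.452820 + 0.524397 = 2.18

2.18 bits


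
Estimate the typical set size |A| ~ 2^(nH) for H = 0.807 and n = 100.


log2|A_typical| = nH = 100 * 0.807 = 80.7, so |A_typical| ~ 2^80.7 = 1.964e+24

1.964e+24


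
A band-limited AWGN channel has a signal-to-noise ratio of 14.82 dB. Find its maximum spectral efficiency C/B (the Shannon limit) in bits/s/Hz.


SNR_linear = 10^(14.82/10) = 30.3389; C/B = log2(1 + SNR_linear) = log2(1 + 30.3389) = 4.9699

4.9699 bits/s/Hz


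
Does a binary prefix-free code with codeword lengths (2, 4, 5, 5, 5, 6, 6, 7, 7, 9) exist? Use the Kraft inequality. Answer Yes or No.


Kraft sum = sum(2^(-l_i)) = 0.4551, need <= 1. Result: satisfied (a binary prefix-free code with these lengths exists)

Yes


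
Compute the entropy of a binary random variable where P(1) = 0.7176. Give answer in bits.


H = -p*log2(p) - (1-p)*log2(1-p). -0.7176*log2(0.7176) = 0.343550; -0.2824*log2(0.2824) = 0.515151. H = 0.343550 + 0.515151 = 0.8587

0.8587 bits


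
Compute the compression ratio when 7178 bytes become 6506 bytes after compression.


Ratio = original / compressed = 7178 / 6506 = 1.1033

1.1033


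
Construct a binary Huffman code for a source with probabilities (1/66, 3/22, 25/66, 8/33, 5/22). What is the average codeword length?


Huffman construction (repeatedly merge the two least-probable nodes; each merge adds 1 bit to every symbol beneath it): 1/66 + 3/22 = 5/33; 5/33 + 5/22 = 25/66; 8/33 + 25/66 = 41/66; 25/66 + 41/66 = 1. Resulting codeword lengths (in the order the probabilities were given): (3, 3, 2, 2, 2). L_avg = sum(p_i * l_i) = 1/66*3 + 3/22*3 + 25/66*2 + 8/33*2 + 5/22*2 = 71/33 = 2.1515

2.1515 bits


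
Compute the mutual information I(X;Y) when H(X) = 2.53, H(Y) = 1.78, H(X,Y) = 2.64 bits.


I(X;Y) = H(X) + H(Y) - H(X,Y) = 2.53 + 1.78 - 2.64 = 1.67

1.67 bits


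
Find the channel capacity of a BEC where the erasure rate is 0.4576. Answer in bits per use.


C = 1 - epsilon = 1 - 0.4576 = 0.5424

0.5424 bits


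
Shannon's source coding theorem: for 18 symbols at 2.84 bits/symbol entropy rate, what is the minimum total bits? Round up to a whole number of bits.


Minimum bits >= n * H = 18 * 2.84 = 51.12, rounded up to a whole number of bits = 52

52 bits


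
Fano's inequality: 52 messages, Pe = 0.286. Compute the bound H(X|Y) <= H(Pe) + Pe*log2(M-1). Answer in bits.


H(Pe) = -Pe*log2(Pe) - (1-Pe)*log2(1-Pe) = -0.286*log2(0.286) - 0.714*log2(0.714) = 0.516491 + 0.347007 = 0.8635. Pe*log2(M-1) = 0.286*log2(51) = 1.622314. Bound = H(Pe) + Pe*log2(M-1) = 0.516491 + 0.347007 + 1.622314 = 2.4858

2.4858 bits


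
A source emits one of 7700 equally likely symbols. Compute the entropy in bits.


H = log2(n) = log2(7700) = 12.9106

12.9106 bits


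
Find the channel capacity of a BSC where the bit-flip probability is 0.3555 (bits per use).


H(p) = -p*log2(p) - (1-p)*log2(1-p) = -0.3555*log2(0.3555) - 0.6445*log2(0.6445) = 0.530434 + 0.408450 = 0.9389. C = 1 - H(p) = 1 - 0.9389 = 0.0611

0.0611 bits


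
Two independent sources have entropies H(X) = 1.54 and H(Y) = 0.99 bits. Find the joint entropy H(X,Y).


For independent variables, H(X,Y) = H(X) + H(Y) = 1.54 + 0.99 = 2.53

2.53 bits


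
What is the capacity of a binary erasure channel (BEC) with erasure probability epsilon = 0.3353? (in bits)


C = 1 - epsilon = 1 - 0.3353 = 0.6647

0.6647 bits


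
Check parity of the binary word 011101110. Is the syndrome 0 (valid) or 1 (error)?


Syndrome = XOR of all bits = 0 XOR 1 XOR 1 XOR 1 XOR 0 XOR 1 XOR 1 XOR 1 XOR 0 = 0

0


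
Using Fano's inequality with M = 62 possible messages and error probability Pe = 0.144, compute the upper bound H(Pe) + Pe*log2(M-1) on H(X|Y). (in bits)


H(Pe) = -Pe*log2(Pe) - (1-Pe)*log2(1-Pe) = -0.144*log2(0.144) - 0.856*log2(0.856) = 0.402604 + 0.192016 = 0.5946. Pe*log2(M-1) = 0.144*log2(61) = 0.854026. Bound = H(Pe) + Pe*log2(M-1) = 0.402604 + 0.192016 + 0.854026 = 1.4486

1.4486 bits


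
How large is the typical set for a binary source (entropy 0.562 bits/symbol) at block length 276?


log2|A_typical| = nH = 276 * 0.562 = 155.112, so |A_typical| ~ 2^155.112 = 4.936e+46

4.936e+46


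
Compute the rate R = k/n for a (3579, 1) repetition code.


Rate = k/n = 1/3579

1/3579


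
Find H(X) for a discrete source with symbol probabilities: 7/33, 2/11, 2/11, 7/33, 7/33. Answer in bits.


H = -sum(p_i * log2(p_i)). Terms: -(7/33)*log2(7/33) = 0.474523; -(2/11)*log2(2/11) = 0.447169; -(2/11)*log2(2/11) = 0.447169; -(7/33)*log2(7/33) = 0.474523; -(7/33)*log2(7/33) = 0.474523. H = 0.474523 + 0.447169 + 0.447169 + 0.474523 + 0.474523 = 2.3179

2.3179 bits


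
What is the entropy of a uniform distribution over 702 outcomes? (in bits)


H = log2(n) = log2(702) = 9.4553

9.4553 bits
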